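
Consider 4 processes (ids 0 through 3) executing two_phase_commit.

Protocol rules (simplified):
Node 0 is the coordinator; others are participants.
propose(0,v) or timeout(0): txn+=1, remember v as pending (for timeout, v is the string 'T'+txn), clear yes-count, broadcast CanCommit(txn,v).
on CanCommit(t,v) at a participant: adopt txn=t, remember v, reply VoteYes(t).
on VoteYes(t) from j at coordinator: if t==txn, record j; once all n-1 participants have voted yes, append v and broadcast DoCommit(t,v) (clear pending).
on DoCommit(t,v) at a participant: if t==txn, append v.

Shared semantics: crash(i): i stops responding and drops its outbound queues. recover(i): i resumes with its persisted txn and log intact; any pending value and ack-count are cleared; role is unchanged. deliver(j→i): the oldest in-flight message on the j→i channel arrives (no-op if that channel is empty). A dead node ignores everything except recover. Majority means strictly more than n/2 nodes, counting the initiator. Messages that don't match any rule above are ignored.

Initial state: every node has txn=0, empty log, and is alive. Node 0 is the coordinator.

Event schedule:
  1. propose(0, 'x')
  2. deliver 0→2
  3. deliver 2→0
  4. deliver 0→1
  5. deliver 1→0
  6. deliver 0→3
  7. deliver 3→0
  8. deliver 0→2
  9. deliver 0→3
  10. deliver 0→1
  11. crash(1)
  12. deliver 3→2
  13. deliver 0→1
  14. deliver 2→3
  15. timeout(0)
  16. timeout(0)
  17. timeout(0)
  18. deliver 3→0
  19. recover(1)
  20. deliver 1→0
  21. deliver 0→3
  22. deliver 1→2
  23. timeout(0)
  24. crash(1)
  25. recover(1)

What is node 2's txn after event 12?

[1] propose(0,'x') → N0(coor t1 [-])
[2] deliver 0→2 → N2(part t1 [-])
[3] deliver 2→0 → ∅
[4] deliver 0→1 → N1(part t1 [-])
[5] deliver 1→0 → ∅
[6] deliver 0→3 → N3(part t1 [-])
[7] deliver 3→0 → N0(coor t1 [x])
[8] deliver 0→2 → N2(part t1 [x])
[9] deliver 0→3 → N3(part t1 [x])
[10] deliver 0→1 → N1(part t1 [x])
[11] crash(1) → N1(✗part t1 [x])
[12] deliver 3→2 → ∅

1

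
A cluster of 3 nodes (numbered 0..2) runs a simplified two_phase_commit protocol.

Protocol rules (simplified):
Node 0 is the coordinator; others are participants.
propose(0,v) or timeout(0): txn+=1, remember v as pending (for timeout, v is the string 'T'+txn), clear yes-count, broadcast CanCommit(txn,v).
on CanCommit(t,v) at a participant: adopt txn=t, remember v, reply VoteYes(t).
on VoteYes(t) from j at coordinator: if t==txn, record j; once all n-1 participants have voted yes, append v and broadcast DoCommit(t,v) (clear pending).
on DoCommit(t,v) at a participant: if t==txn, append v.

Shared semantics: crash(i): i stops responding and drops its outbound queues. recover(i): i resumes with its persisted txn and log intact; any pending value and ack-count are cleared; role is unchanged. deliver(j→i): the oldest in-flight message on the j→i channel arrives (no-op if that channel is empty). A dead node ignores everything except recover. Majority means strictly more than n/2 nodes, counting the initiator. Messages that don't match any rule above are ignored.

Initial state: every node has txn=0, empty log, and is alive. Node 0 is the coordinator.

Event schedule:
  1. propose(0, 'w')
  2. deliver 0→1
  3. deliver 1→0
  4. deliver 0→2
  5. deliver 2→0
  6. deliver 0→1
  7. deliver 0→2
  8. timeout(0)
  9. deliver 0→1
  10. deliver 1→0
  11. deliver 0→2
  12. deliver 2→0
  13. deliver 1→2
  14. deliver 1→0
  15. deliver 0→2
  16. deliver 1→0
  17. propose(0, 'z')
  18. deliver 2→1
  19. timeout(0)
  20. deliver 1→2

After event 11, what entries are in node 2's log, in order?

after 1 — propose(0,'w'): n0:coor/t1/[-]
after 2 — deliver 0→1: n1:part/t1/[-]
after 3 — deliver 1→0: ·
after 4 — deliver 0→2: n2:part/t1/[-]
after 5 — deliver 2→0: n0:coor/t1/[w]
after 6 — deliver 0→1: n1:part/t1/[w]
after 7 — deliver 0→2: n2:part/t1/[w]
after 8 — timeout(0): n0:coor/t2/[w]
after 9 — deliver 0→1: n1:part/t2/[w]
after 10 — deliver 1→0: ·
after 11 — deliver 0→2: n2:part/t2/[w]

w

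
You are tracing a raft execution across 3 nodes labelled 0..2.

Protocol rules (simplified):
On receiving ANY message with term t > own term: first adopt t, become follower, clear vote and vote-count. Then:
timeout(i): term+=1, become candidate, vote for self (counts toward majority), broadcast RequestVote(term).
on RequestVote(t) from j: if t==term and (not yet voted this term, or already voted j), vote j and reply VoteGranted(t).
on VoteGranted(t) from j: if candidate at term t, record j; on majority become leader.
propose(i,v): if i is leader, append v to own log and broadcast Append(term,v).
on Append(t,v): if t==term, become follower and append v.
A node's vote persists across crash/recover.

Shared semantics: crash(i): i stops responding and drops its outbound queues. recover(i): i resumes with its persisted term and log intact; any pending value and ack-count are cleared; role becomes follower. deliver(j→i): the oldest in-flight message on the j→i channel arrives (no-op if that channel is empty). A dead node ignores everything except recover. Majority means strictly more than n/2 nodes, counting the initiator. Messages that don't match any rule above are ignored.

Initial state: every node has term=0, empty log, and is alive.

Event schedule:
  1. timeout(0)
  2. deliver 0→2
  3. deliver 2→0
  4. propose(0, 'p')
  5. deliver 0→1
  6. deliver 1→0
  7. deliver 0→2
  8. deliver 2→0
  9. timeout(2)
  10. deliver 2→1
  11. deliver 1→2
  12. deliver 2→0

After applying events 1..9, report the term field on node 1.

1

[1] timeout(0) → N0(cand t1 [-])
[2] deliver 0→2 → N2(foll t1 [-])
[3] deliver 2→0 → N0(lead t1 [-])
[4] propose(0,'p') → N0(lead t1 [p])
[5] deliver 0→1 → N1(foll t1 [-])
[6] deliver 1→0 → ∅
[7] deliver 0→2 → N2(foll t1 [p])
[8] deliver 2→0 → ∅
[9] timeout(2) → N2(cand t2 [p])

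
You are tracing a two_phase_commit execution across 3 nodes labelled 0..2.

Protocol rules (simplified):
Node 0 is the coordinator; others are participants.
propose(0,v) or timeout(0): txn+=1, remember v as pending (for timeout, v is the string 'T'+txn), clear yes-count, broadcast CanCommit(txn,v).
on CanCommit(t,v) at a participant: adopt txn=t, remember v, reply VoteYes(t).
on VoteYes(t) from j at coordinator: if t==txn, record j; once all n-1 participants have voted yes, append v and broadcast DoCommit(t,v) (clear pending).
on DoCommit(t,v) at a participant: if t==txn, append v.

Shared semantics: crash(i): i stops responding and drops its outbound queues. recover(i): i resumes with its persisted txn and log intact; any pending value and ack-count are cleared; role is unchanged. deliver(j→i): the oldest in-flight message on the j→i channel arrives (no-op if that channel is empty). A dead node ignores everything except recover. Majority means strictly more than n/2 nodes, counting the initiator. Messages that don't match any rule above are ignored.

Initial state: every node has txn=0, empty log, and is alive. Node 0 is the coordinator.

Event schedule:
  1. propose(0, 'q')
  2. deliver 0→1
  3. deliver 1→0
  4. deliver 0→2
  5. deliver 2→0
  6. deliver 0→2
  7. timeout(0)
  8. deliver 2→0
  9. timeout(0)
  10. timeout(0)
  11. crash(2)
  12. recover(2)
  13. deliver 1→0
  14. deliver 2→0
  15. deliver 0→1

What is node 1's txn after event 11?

1

after 1 — propose(0,'q'): n0:coor/t1/[-]
after 2 — deliver 0→1: n1:part/t1/[-]
after 3 — deliver 1→0: ·
after 4 — deliver 0→2: n2:part/t1/[-]
after 5 — deliver 2→0: n0:coor/t1/[q]
after 6 — deliver 0→2: n2:part/t1/[q]
after 7 — timeout(0): n0:coor/t2/[q]
after 8 — deliver 2→0: ·
after 9 — timeout(0): n0:coor/t3/[q]
after 10 — timeout(0): n0:coor/t4/[q]
after 11 — crash(2): n2:✗part/t1/[q]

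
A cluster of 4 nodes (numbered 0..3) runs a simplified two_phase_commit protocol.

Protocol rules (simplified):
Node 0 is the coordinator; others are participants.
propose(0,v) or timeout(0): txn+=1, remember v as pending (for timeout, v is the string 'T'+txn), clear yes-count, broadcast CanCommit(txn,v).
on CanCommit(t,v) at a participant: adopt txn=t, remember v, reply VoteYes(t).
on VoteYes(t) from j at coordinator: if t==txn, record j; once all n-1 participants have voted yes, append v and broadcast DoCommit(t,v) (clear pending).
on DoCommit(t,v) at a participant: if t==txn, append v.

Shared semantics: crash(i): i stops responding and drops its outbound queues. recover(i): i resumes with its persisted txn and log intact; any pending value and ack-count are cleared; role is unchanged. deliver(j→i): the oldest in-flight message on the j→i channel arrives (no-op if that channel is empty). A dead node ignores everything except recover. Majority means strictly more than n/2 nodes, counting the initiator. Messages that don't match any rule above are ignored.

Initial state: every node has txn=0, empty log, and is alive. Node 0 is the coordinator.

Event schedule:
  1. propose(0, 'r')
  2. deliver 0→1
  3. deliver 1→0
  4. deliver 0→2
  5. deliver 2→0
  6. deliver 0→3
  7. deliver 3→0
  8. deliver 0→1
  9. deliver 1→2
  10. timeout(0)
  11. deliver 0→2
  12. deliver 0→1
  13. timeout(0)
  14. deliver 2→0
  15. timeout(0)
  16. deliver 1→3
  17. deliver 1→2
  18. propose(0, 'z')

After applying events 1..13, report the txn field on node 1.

2

1. propose(0,'r'):  <0:coor t1 ->
2. deliver 0→1:  <1:part t1 ->
3. deliver 1→0:  nop
4. deliver 0→2:  <2:part t1 ->
5. deliver 2→0:  nop
6. deliver 0→3:  <3:part t1 ->
7. deliver 3→0:  <0:coor t1 r>
8. deliver 0→1:  <1:part t1 r>
9. deliver 1→2:  nop
10. timeout(0):  <0:coor t2 r>
11. deliver 0→2:  <2:part t1 r>
12. deliver 0→1:  <1:part t2 r>
13. timeout(0):  <0:coor t3 r>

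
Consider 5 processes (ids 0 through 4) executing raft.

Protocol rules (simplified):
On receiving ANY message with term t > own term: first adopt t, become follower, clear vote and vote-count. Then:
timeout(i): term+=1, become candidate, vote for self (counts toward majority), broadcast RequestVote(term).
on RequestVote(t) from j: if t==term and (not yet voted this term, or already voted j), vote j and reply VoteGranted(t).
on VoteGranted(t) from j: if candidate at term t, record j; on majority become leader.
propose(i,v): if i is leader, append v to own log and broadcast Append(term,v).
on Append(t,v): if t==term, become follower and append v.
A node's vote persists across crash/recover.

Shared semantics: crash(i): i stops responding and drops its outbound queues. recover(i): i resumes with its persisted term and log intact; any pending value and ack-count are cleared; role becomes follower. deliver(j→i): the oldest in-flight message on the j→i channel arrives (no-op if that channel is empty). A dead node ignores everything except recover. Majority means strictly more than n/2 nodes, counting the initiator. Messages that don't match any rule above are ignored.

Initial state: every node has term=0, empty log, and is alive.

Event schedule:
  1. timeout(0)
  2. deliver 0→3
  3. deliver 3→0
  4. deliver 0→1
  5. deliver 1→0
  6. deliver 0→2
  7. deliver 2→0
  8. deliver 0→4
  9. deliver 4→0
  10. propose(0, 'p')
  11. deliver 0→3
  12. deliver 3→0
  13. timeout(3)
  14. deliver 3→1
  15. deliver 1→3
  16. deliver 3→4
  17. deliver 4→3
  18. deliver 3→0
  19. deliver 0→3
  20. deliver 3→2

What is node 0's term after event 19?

e1 timeout(0): 0[cand,t=1,-]
e2 deliver 0→3: 3[foll,t=1,-]
e3 deliver 3→0: ·
e4 deliver 0→1: 1[foll,t=1,-]
e5 deliver 1→0: 0[lead,t=1,-]
e6 deliver 0→2: 2[foll,t=1,-]
e7 deliver 2→0: ·
e8 deliver 0→4: 4[foll,t=1,-]
e9 deliver 4→0: ·
e10 propose(0,'p'): 0[lead,t=1,p]
e11 deliver 0→3: 3[foll,t=1,p]
e12 deliver 3→0: ·
e13 timeout(3): 3[cand,t=2,p]
e14 deliver 3→1: 1[foll,t=2,-]
e15 deliver 1→3: ·
e16 deliver 3→4: 4[foll,t=2,-]
e17 deliver 4→3: 3[lead,t=2,p]
e18 deliver 3→0: 0[foll,t=2,p]
e19 deliver 0→3: ·

2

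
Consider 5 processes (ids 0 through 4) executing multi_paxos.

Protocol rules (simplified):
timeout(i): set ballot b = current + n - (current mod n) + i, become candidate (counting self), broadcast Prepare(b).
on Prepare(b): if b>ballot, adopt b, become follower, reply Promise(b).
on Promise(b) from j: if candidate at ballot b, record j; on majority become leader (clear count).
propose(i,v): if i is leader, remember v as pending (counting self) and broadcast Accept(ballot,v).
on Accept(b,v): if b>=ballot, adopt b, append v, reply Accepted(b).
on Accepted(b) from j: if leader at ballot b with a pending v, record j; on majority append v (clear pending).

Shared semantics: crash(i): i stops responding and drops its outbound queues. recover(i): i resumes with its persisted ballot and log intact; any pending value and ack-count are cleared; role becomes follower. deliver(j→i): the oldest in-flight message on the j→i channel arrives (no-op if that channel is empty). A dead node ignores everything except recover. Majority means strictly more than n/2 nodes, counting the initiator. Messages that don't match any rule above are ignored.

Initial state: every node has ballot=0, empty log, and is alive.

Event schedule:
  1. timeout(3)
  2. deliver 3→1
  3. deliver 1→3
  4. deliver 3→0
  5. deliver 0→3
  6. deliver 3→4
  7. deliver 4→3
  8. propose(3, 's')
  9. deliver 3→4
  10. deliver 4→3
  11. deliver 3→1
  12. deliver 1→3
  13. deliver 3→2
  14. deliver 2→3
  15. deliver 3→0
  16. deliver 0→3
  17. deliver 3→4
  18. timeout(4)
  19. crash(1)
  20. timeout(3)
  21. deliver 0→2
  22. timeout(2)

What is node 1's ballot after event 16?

8

[1] timeout(3) → N3(cand b8 [-])
[2] deliver 3→1 → N1(foll b8 [-])
[3] deliver 1→3 → ∅
[4] deliver 3→0 → N0(foll b8 [-])
[5] deliver 0→3 → N3(lead b8 [-])
[6] deliver 3→4 → N4(foll b8 [-])
[7] deliver 4→3 → ∅
[8] propose(3,'s') → ∅
[9] deliver 3→4 → N4(foll b8 [s])
[10] deliver 4→3 → ∅
[11] deliver 3→1 → N1(foll b8 [s])
[12] deliver 1→3 → N3(lead b8 [s])
[13] deliver 3→2 → N2(foll b8 [-])
[14] deliver 2→3 → ∅
[15] deliver 3→0 → N0(foll b8 [s])
[16] deliver 0→3 → ∅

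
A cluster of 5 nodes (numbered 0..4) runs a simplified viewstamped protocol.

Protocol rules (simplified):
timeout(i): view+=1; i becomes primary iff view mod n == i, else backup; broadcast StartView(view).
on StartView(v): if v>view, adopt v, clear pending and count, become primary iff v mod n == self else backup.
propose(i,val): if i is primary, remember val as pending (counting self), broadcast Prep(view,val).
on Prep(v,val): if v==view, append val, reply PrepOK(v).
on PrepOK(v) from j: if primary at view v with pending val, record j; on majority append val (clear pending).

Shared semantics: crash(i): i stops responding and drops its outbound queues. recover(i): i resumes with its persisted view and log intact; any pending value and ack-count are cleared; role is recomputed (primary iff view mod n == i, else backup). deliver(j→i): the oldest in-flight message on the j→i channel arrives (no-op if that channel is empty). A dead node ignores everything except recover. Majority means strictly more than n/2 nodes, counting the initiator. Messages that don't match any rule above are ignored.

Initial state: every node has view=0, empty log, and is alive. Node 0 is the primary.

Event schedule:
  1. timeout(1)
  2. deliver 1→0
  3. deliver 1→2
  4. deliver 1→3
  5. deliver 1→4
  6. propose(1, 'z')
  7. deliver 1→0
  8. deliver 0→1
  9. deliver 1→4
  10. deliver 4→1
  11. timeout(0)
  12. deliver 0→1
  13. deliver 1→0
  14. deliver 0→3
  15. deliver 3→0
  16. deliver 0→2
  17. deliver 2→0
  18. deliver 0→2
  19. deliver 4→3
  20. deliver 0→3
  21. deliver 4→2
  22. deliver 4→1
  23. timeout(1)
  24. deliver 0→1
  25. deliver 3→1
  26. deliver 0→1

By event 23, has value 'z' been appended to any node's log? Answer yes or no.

1. timeout(1):  <1:prim v1 ->
2. deliver 1→0:  <0:back v1 ->
3. deliver 1→2:  <2:back v1 ->
4. deliver 1→3:  <3:back v1 ->
5. deliver 1→4:  <4:back v1 ->
6. propose(1,'z'):  nop
7. deliver 1→0:  <0:back v1 z>
8. deliver 0→1:  nop
9. deliver 1→4:  <4:back v1 z>
10. deliver 4→1:  <1:prim v1 z>
11. timeout(0):  <0:back v2 z>
12. deliver 0→1:  <1:back v2 z>
13. deliver 1→0:  nop
14. deliver 0→3:  <3:back v2 ->
15. deliver 3→0:  nop
16. deliver 0→2:  <2:prim v2 ->
17. deliver 2→0:  nop
18. deliver 0→2:  nop
19. deliver 4→3:  nop
20. deliver 0→3:  nop
21. deliver 4→2:  nop
22. deliver 4→1:  nop
23. timeout(1):  <1:back v3 z>

yes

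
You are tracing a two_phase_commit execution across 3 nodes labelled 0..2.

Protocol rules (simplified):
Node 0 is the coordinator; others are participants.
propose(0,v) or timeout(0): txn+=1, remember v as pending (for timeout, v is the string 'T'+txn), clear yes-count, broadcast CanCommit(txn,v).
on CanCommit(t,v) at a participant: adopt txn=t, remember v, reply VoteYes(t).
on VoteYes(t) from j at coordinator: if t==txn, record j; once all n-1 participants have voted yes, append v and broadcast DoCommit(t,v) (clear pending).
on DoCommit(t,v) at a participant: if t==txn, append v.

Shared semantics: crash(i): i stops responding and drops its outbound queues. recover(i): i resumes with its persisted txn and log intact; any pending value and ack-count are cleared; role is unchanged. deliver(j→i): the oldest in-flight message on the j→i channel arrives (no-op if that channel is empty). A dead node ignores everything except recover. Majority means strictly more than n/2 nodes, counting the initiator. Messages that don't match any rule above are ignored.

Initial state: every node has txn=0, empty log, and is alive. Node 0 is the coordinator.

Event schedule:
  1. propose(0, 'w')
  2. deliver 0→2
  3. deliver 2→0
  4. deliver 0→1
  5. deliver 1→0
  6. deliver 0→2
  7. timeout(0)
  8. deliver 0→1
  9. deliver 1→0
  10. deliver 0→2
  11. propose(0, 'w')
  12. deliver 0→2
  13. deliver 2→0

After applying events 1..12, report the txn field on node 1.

[1] propose(0,'w') → N0(coor t1 [-])
[2] deliver 0→2 → N2(part t1 [-])
[3] deliver 2→0 → ∅
[4] deliver 0→1 → N1(part t1 [-])
[5] deliver 1→0 → N0(coor t1 [w])
[6] deliver 0→2 → N2(part t1 [w])
[7] timeout(0) → N0(coor t2 [w])
[8] deliver 0→1 → N1(part t1 [w])
[9] deliver 1→0 → ∅
[10] deliver 0→2 → N2(part t2 [w])
[11] propose(0,'w') → N0(coor t3 [w])
[12] deliver 0→2 → N2(part t3 [w])

1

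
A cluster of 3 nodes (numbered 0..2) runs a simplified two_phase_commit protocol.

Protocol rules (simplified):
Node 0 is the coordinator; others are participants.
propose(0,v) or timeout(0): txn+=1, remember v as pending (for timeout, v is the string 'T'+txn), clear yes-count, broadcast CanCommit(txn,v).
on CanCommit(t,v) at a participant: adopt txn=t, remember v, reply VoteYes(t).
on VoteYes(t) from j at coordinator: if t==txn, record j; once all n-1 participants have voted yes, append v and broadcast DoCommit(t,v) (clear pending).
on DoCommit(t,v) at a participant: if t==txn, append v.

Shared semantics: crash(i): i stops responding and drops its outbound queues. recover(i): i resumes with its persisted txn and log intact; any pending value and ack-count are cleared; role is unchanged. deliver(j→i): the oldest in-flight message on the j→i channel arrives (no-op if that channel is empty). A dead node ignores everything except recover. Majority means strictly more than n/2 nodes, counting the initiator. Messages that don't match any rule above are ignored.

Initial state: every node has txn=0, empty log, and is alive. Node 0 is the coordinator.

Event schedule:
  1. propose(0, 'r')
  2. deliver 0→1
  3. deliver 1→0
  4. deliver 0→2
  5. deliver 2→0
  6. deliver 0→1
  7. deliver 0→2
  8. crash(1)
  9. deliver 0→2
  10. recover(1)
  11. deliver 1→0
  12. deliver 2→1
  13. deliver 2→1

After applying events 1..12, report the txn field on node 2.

after 1 — propose(0,'r'): n0:coor/t1/[-]
after 2 — deliver 0→1: n1:part/t1/[-]
after 3 — deliver 1→0: ·
after 4 — deliver 0→2: n2:part/t1/[-]
after 5 — deliver 2→0: n0:coor/t1/[r]
after 6 — deliver 0→1: n1:part/t1/[r]
after 7 — deliver 0→2: n2:part/t1/[r]
after 8 — crash(1): n1:✗part/t1/[r]
after 9 — deliver 0→2: ·
after 10 — recover(1): n1:part/t1/[r]
after 11 — deliver 1→0: ·
after 12 — deliver 2→1: ·

1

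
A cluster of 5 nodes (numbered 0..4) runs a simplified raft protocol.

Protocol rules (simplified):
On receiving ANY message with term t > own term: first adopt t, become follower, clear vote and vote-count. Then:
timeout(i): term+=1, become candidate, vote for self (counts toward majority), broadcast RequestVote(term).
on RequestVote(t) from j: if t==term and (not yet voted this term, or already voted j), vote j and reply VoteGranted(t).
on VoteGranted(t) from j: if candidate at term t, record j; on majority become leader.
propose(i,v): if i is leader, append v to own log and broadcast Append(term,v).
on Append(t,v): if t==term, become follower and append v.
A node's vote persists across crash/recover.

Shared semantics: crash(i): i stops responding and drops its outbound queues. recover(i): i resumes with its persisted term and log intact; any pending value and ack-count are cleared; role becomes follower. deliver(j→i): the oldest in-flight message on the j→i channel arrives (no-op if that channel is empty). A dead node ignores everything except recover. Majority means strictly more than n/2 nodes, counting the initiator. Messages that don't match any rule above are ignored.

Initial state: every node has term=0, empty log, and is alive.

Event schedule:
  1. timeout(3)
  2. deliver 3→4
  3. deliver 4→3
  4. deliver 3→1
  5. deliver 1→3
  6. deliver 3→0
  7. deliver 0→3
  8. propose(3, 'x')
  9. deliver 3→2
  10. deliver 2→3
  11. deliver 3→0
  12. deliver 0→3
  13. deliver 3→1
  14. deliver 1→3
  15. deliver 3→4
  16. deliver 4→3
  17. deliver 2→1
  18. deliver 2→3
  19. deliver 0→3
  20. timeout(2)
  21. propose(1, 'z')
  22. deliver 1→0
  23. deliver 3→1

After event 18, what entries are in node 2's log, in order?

empty

e1 timeout(3): 3[cand,t=1,-]
e2 deliver 3→4: 4[foll,t=1,-]
e3 deliver 4→3: ·
e4 deliver 3→1: 1[foll,t=1,-]
e5 deliver 1→3: 3[lead,t=1,-]
e6 deliver 3→0: 0[foll,t=1,-]
e7 deliver 0→3: ·
e8 propose(3,'x'): 3[lead,t=1,x]
e9 deliver 3→2: 2[foll,t=1,-]
e10 deliver 2→3: ·
e11 deliver 3→0: 0[foll,t=1,x]
e12 deliver 0→3: ·
e13 deliver 3→1: 1[foll,t=1,x]
e14 deliver 1→3: ·
e15 deliver 3→4: 4[foll,t=1,x]
e16 deliver 4→3: ·
e17 deliver 2→1: ·
e18 deliver 2→3: ·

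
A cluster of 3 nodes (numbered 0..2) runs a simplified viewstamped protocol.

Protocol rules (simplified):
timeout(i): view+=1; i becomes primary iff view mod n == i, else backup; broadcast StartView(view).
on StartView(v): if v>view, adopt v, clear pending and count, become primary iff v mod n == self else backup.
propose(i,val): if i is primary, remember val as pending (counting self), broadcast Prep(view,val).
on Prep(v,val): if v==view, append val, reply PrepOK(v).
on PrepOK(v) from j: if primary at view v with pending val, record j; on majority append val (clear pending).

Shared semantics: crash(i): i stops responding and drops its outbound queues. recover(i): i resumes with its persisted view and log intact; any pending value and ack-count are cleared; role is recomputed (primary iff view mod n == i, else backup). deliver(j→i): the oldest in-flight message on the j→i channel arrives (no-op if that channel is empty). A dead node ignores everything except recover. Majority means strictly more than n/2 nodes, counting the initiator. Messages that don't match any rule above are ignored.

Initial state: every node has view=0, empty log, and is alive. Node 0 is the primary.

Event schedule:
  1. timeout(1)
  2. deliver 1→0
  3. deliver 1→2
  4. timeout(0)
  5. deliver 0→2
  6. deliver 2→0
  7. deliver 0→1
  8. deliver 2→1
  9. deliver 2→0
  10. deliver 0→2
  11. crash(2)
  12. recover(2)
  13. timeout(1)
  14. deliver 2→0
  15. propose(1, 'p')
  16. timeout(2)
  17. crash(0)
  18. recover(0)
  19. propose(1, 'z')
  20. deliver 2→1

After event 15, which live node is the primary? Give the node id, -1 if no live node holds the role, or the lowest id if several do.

2

step 1 timeout(1): 1={prim,v=1,log=-}
step 2 deliver 1→0: 0={back,v=1,log=-}
step 3 deliver 1→2: 2={back,v=1,log=-}
step 4 timeout(0): 0={back,v=2,log=-}
step 5 deliver 0→2: 2={prim,v=2,log=-}
step 6 deliver 2→0: —
step 7 deliver 0→1: 1={back,v=2,log=-}
step 8 deliver 2→1: —
step 9 deliver 2→0: —
step 10 deliver 0→2: —
step 11 crash(2): 2={✗prim,v=2,log=-}
step 12 recover(2): 2={prim,v=2,log=-}
step 13 timeout(1): 1={back,v=3,log=-}
step 14 deliver 2→0: —
step 15 propose(1,'p'): —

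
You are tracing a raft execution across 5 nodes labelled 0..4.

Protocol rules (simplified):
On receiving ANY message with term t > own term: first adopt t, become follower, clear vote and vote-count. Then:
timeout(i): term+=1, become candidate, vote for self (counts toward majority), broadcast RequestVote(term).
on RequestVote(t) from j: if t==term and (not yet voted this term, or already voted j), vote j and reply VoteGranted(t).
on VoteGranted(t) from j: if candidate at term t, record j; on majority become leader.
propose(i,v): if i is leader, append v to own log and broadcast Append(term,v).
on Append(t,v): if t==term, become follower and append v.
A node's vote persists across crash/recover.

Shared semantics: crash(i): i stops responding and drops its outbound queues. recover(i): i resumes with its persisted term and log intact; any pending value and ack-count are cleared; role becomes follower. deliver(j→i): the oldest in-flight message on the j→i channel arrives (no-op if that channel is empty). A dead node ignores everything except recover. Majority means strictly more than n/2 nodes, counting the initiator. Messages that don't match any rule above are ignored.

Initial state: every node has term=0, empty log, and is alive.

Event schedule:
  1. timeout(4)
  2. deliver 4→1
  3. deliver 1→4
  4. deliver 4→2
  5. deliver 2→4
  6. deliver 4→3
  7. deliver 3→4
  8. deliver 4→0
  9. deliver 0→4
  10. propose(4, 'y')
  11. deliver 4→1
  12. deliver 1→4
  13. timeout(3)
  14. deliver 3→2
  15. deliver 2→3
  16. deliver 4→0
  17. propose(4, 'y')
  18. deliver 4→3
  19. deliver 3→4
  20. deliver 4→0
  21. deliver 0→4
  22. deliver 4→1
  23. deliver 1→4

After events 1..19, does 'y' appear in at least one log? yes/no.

yes

step 1 timeout(4): 4={cand,t=1,log=-}
step 2 deliver 4→1: 1={foll,t=1,log=-}
step 3 deliver 1→4: —
step 4 deliver 4→2: 2={foll,t=1,log=-}
step 5 deliver 2→4: 4={lead,t=1,log=-}
step 6 deliver 4→3: 3={foll,t=1,log=-}
step 7 deliver 3→4: —
step 8 deliver 4→0: 0={foll,t=1,log=-}
step 9 deliver 0→4: —
step 10 propose(4,'y'): 4={lead,t=1,log=y}
step 11 deliver 4→1: 1={foll,t=1,log=y}
step 12 deliver 1→4: —
step 13 timeout(3): 3={cand,t=2,log=-}
step 14 deliver 3→2: 2={foll,t=2,log=-}
step 15 deliver 2→3: —
step 16 deliver 4→0: 0={foll,t=1,log=y}
step 17 propose(4,'y'): 4={lead,t=1,log=y,y}
step 18 deliver 4→3: —
step 19 deliver 3→4: 4={foll,t=2,log=y,y}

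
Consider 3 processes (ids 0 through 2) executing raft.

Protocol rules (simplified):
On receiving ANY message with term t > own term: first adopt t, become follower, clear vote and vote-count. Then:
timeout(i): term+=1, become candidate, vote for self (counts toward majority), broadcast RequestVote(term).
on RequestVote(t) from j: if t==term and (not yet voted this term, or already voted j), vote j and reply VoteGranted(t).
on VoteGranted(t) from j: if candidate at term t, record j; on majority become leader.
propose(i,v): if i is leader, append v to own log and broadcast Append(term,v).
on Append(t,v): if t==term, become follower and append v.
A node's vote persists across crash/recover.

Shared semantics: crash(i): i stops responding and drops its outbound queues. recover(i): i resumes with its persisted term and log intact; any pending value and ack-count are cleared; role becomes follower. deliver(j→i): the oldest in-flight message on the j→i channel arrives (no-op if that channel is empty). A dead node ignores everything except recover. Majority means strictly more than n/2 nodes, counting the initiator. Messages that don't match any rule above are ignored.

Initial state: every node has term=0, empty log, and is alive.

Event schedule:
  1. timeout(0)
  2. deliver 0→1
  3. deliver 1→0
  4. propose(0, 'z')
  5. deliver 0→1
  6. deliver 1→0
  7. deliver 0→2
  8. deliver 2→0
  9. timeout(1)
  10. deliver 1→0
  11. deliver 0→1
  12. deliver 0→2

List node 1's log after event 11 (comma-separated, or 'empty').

1. timeout(0):  <0:cand t1 ->
2. deliver 0→1:  <1:foll t1 ->
3. deliver 1→0:  <0:lead t1 ->
4. propose(0,'z'):  <0:lead t1 z>
5. deliver 0→1:  <1:foll t1 z>
6. deliver 1→0:  nop
7. deliver 0→2:  <2:foll t1 ->
8. deliver 2→0:  nop
9. timeout(1):  <1:cand t2 z>
10. deliver 1→0:  <0:foll t2 z>
11. deliver 0→1:  <1:lead t2 z>

z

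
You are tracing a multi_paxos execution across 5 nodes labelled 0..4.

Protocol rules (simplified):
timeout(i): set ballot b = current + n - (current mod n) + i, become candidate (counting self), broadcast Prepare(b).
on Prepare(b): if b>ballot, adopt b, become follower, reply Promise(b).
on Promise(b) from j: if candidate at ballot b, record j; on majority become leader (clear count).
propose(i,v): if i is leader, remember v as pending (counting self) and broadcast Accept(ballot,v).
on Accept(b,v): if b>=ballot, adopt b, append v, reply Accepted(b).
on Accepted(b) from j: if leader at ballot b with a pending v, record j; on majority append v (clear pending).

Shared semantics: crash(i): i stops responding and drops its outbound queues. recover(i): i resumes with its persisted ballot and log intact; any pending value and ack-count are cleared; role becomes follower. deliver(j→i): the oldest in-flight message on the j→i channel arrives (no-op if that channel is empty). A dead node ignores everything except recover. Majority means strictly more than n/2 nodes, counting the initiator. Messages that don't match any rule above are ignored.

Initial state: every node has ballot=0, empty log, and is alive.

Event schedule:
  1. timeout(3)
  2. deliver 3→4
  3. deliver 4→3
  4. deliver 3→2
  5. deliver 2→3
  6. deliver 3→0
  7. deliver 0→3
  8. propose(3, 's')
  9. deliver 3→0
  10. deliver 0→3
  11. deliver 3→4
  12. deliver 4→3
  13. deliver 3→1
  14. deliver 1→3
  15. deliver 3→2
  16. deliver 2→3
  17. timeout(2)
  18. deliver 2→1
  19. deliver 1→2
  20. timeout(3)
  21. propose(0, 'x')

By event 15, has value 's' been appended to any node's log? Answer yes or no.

yes

e1 timeout(3): 3[cand,b=8,-]
e2 deliver 3→4: 4[foll,b=8,-]
e3 deliver 4→3: ·
e4 deliver 3→2: 2[foll,b=8,-]
e5 deliver 2→3: 3[lead,b=8,-]
e6 deliver 3→0: 0[foll,b=8,-]
e7 deliver 0→3: ·
e8 propose(3,'s'): ·
e9 deliver 3→0: 0[foll,b=8,s]
e10 deliver 0→3: ·
e11 deliver 3→4: 4[foll,b=8,s]
e12 deliver 4→3: 3[lead,b=8,s]
e13 deliver 3→1: 1[foll,b=8,-]
e14 deliver 1→3: ·
e15 deliver 3→2: 2[foll,b=8,s]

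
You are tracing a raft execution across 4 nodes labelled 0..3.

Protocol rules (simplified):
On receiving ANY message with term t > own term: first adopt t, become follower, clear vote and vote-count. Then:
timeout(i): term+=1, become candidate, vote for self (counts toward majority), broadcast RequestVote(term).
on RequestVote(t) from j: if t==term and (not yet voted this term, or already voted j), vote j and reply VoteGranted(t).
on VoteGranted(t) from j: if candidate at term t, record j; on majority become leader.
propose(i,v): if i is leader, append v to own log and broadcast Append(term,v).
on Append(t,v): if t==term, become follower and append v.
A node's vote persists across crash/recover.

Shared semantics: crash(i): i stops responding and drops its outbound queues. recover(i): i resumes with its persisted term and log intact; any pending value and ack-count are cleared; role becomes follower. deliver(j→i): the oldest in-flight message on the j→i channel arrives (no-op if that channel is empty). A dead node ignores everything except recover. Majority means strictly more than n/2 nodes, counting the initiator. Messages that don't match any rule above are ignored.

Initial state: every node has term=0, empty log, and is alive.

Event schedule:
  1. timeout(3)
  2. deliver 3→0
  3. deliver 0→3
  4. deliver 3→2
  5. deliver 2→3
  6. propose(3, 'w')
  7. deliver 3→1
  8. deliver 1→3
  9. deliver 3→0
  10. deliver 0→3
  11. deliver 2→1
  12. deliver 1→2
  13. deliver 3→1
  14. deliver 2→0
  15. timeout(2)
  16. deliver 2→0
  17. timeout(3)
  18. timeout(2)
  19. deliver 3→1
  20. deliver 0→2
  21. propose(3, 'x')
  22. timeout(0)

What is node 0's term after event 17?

2

step 1 timeout(3): 3={cand,t=1,log=-}
step 2 deliver 3→0: 0={foll,t=1,log=-}
step 3 deliver 0→3: —
step 4 deliver 3→2: 2={foll,t=1,log=-}
step 5 deliver 2→3: 3={lead,t=1,log=-}
step 6 propose(3,'w'): 3={lead,t=1,log=w}
step 7 deliver 3→1: 1={foll,t=1,log=-}
step 8 deliver 1→3: —
step 9 deliver 3→0: 0={foll,t=1,log=w}
step 10 deliver 0→3: —
step 11 deliver 2→1: —
step 12 deliver 1→2: —
step 13 deliver 3→1: 1={foll,t=1,log=w}
step 14 deliver 2→0: —
step 15 timeout(2): 2={cand,t=2,log=-}
step 16 deliver 2→0: 0={foll,t=2,log=w}
step 17 timeout(3): 3={cand,t=2,log=w}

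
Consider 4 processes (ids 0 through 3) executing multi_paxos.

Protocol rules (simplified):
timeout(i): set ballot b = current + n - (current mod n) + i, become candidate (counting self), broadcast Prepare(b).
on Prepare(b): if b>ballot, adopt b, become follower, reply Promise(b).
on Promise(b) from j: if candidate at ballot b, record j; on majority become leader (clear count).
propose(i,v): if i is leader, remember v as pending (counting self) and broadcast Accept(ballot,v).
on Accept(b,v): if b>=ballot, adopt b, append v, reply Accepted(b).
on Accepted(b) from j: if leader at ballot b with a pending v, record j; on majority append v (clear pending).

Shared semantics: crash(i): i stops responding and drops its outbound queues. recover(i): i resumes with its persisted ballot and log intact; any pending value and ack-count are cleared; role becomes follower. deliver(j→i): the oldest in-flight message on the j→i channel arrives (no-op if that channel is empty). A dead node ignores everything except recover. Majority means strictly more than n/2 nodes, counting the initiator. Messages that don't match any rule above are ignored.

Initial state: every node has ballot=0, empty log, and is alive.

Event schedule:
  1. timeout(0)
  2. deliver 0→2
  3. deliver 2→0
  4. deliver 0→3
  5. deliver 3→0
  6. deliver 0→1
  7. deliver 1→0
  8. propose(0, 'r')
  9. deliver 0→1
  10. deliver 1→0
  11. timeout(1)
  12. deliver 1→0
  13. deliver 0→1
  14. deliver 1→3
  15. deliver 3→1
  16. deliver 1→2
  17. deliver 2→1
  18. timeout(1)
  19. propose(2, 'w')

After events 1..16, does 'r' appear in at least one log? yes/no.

after 1 — timeout(0): n0:cand/b4/[-]
after 2 — deliver 0→2: n2:foll/b4/[-]
after 3 — deliver 2→0: ·
after 4 — deliver 0→3: n3:foll/b4/[-]
after 5 — deliver 3→0: n0:lead/b4/[-]
after 6 — deliver 0→1: n1:foll/b4/[-]
after 7 — deliver 1→0: ·
after 8 — propose(0,'r'): ·
after 9 — deliver 0→1: n1:foll/b4/[r]
after 10 — deliver 1→0: ·
after 11 — timeout(1): n1:cand/b9/[r]
after 12 — deliver 1→0: n0:foll/b9/[-]
after 13 — deliver 0→1: ·
after 14 — deliver 1→3: n3:foll/b9/[-]
after 15 — deliver 3→1: n1:lead/b9/[r]
after 16 — deliver 1→2: n2:foll/b9/[-]

yes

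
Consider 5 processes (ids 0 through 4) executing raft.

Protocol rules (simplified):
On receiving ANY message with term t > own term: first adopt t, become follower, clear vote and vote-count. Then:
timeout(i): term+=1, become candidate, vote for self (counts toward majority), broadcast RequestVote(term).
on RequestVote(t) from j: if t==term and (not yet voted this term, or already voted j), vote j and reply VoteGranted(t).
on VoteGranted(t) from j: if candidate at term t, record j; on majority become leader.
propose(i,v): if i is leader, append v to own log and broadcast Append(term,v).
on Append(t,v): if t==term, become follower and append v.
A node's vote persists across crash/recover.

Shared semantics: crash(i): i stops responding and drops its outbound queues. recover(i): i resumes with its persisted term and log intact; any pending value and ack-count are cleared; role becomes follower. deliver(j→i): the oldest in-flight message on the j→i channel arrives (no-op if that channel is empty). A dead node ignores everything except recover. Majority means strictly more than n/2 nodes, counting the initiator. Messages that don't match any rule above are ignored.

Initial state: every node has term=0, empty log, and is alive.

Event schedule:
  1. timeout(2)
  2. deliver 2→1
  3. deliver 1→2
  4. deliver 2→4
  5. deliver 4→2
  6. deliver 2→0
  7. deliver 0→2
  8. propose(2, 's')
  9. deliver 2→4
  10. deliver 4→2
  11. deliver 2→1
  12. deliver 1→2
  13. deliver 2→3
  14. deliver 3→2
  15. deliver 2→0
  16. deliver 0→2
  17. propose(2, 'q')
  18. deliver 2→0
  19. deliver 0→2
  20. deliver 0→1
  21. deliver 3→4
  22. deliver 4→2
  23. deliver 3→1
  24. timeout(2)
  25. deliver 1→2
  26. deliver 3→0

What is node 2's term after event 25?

e1 timeout(2): 2[cand,t=1,-]
e2 deliver 2→1: 1[foll,t=1,-]
e3 deliver 1→2: ·
e4 deliver 2→4: 4[foll,t=1,-]
e5 deliver 4→2: 2[lead,t=1,-]
e6 deliver 2→0: 0[foll,t=1,-]
e7 deliver 0→2: ·
e8 propose(2,'s'): 2[lead,t=1,s]
e9 deliver 2→4: 4[foll,t=1,s]
e10 deliver 4→2: ·
e11 deliver 2→1: 1[foll,t=1,s]
e12 deliver 1→2: ·
e13 deliver 2→3: 3[foll,t=1,-]
e14 deliver 3→2: ·
e15 deliver 2→0: 0[foll,t=1,s]
e16 deliver 0→2: ·
e17 propose(2,'q'): 2[lead,t=1,s,q]
e18 deliver 2→0: 0[foll,t=1,s,q]
e19 deliver 0→2: ·
e20 deliver 0→1: ·
e21 deliver 3→4: ·
e22 deliver 4→2: ·
e23 deliver 3→1: ·
e24 timeout(2): 2[cand,t=2,s,q]
e25 deliver 1→2: ·

2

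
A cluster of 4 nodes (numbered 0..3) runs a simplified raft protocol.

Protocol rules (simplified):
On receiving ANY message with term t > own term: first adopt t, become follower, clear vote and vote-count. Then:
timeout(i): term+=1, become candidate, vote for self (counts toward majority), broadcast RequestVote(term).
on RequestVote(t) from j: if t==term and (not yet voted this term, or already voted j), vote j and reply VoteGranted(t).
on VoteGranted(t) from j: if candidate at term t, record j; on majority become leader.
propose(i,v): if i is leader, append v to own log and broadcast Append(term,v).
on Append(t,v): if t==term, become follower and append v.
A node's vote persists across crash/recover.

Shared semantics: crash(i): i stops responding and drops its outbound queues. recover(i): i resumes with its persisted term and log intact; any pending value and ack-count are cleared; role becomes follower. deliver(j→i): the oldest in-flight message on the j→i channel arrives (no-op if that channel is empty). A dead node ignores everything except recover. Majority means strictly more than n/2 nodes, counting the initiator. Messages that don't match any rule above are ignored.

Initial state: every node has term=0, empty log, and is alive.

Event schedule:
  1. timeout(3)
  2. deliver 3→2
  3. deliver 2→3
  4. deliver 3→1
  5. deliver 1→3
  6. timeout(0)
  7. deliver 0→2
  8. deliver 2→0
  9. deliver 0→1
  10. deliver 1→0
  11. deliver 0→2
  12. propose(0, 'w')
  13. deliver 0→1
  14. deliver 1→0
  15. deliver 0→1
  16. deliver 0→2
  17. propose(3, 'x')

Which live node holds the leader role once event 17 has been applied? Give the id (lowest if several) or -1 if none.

e1 timeout(3): 3[cand,t=1,-]
e2 deliver 3→2: 2[foll,t=1,-]
e3 deliver 2→3: ·
e4 deliver 3→1: 1[foll,t=1,-]
e5 deliver 1→3: 3[lead,t=1,-]
e6 timeout(0): 0[cand,t=1,-]
e7 deliver 0→2: ·
e8 deliver 2→0: ·
e9 deliver 0→1: ·
e10 deliver 1→0: ·
e11 deliver 0→2: ·
e12 propose(0,'w'): ·
e13 deliver 0→1: ·
e14 deliver 1→0: ·
e15 deliver 0→1: ·
e16 deliver 0→2: ·
e17 propose(3,'x'): 3[lead,t=1,x]

3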